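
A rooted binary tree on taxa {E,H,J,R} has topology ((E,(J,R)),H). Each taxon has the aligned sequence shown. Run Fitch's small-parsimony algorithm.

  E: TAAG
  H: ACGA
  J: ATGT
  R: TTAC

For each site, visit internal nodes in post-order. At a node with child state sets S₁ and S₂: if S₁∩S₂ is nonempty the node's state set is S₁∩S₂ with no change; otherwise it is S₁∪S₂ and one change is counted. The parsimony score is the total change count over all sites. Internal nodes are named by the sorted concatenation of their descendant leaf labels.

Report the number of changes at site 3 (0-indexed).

3

[col 0] JR: children J:{A}, R:{T} ∪→ {A,T}; cost 1
[col 0] EJR: children E:{T}, JR:{A,T} ∩→ {T}; cost 0
[col 0] EHJR: children EJR:{T}, H:{A} ∪→ {A,T}; cost 1
[col 1] JR: children J:{T}, R:{T} ∩→ {T}; cost 0
[col 1] EJR: children E:{A}, JR:{T} ∪→ {A,T}; cost 1
[col 1] EHJR: children EJR:{A,T}, H:{C} ∪→ {A,C,T}; cost 1
[col 2] JR: children J:{G}, R:{A} ∪→ {A,G}; cost 1
[col 2] EJR: children E:{A}, JR:{A,G} ∩→ {A}; cost 0
[col 2] EHJR: children EJR:{A}, H:{G} ∪→ {A,G}; cost 1
[col 3] JR: children J:{T}, R:{C} ∪→ {C,T}; cost 1
[col 3] EJR: children E:{G}, JR:{C,T} ∪→ {C,G,T}; cost 1
[col 3] EHJR: children EJR:{C,G,T}, H:{A} ∪→ {A,C,G,T}; cost 1
per-site changes: [2, 2, 2, 3]; total = 9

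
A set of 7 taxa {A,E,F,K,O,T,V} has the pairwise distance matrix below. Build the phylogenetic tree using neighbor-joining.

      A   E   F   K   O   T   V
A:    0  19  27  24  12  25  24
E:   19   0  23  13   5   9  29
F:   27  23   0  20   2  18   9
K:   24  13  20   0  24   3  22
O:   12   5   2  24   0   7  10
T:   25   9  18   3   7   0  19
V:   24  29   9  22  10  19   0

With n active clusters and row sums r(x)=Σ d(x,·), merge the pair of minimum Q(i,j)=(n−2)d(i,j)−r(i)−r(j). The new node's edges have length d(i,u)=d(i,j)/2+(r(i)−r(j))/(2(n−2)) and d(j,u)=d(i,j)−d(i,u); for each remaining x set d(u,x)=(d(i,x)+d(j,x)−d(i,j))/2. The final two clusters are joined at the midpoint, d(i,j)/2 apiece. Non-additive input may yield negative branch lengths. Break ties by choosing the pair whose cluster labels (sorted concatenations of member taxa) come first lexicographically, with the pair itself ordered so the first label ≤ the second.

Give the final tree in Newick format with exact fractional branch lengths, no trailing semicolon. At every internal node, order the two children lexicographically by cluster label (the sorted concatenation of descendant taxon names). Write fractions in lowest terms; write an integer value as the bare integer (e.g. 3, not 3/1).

1. join K+T (d=3, Q=-172) ⇒ KT; edges |K|=4, |T|=-1
  updated: d(A,KT)=23, d(E,KT)=19/2, d(F,KT)=35/2, d(KT,O)=14, d(KT,V)=19
2. join F+V (d=9, Q=-267/2) ⇒ FV; edges |F|=47/16, |V|=97/16
  updated: d(A,FV)=21, d(E,FV)=43/2, d(FV,KT)=55/4, d(FV,O)=3/2
3. join E+KT (d=19/2, Q=-347/4) ⇒ EKT; edges |E|=31/8, |KT|=45/8
  updated: d(A,EKT)=65/4, d(EKT,FV)=103/8, d(EKT,O)=19/4
4. join A+EKT (d=65/4, Q=-405/8) ⇒ AEKT; edges |A|=383/32, |EKT|=137/32
  updated: d(AEKT,FV)=141/16, d(AEKT,O)=1/4
5. join AEKT+FV (d=141/16, Q=-169/16) ⇒ AEFKTV; edges |AEKT|=121/32, |FV|=161/32
  updated: d(AEFKTV,O)=-113/32
6. join AEFKTV+O (d=-113/32) ⇒ AEFKOTV; edges |AEFKTV|=-113/64, |O|=-113/64
final tree: (((A:383/32,(E:31/8,(K:4,T:-1):45/8):137/32):121/32,(F:47/16,V:97/16):161/32):-113/64,O:-113/64)
total length: 1377/32

(((A:383/32,(E:31/8,(K:4,T:-1):45/8):137/32):121/32,(F:47/16,V:97/16):161/32):-113/64,O:-113/64)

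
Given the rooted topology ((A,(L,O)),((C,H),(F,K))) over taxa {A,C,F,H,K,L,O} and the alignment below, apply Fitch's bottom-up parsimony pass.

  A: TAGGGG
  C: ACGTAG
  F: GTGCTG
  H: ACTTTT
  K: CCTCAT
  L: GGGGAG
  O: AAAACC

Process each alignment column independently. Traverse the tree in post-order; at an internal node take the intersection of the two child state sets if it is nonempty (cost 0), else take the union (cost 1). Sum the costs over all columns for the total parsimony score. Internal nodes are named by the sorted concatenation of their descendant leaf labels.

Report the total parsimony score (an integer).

20

[col 0] LO: children L:{G}, O:{A} ∪→ {A,G}; cost 1
[col 0] ALO: children A:{T}, LO:{A,G} ∪→ {A,G,T}; cost 1
[col 0] CH: children C:{A}, H:{A} ∩→ {A}; cost 0
[col 0] FK: children F:{G}, K:{C} ∪→ {C,G}; cost 1
[col 0] CFHK: children CH:{A}, FK:{C,G} ∪→ {A,C,G}; cost 1
[col 0] ACFHKLO: children ALO:{A,G,T}, CFHK:{A,C,G} ∩→ {A,G}; cost 0
[col 1] LO: children L:{G}, O:{A} ∪→ {A,G}; cost 1
[col 1] ALO: children A:{A}, LO:{A,G} ∩→ {A}; cost 0
[col 1] CH: children C:{C}, H:{C} ∩→ {C}; cost 0
[col 1] FK: children F:{T}, K:{C} ∪→ {C,T}; cost 1
[col 1] CFHK: children CH:{C}, FK:{C,T} ∩→ {C}; cost 0
[col 1] ACFHKLO: children ALO:{A}, CFHK:{C} ∪→ {A,C}; cost 1
[col 2] LO: children L:{G}, O:{A} ∪→ {A,G}; cost 1
[col 2] ALO: children A:{G}, LO:{A,G} ∩→ {G}; cost 0
[col 2] CH: children C:{G}, H:{T} ∪→ {G,T}; cost 1
[col 2] FK: children F:{G}, K:{T} ∪→ {G,T}; cost 1
[col 2] CFHK: children CH:{G,T}, FK:{G,T} ∩→ {G,T}; cost 0
[col 2] ACFHKLO: children ALO:{G}, CFHK:{G,T} ∩→ {G}; cost 0
[col 3] LO: children L:{G}, O:{A} ∪→ {A,G}; cost 1
[col 3] ALO: children A:{G}, LO:{A,G} ∩→ {G}; cost 0
[col 3] CH: children C:{T}, H:{T} ∩→ {T}; cost 0
[col 3] FK: children F:{C}, K:{C} ∩→ {C}; cost 0
[col 3] CFHK: children CH:{T}, FK:{C} ∪→ {C,T}; cost 1
[col 3] ACFHKLO: children ALO:{G}, CFHK:{C,T} ∪→ {C,G,T}; cost 1
[col 4] LO: children L:{A}, O:{C} ∪→ {A,C}; cost 1
[col 4] ALO: children A:{G}, LO:{A,C} ∪→ {A,C,G}; cost 1
[col 4] CH: children C:{A}, H:{T} ∪→ {A,T}; cost 1
[col 4] FK: children F:{T}, K:{A} ∪→ {A,T}; cost 1
[col 4] CFHK: children CH:{A,T}, FK:{A,T} ∩→ {A,T}; cost 0
[col 4] ACFHKLO: children ALO:{A,C,G}, CFHK:{A,T} ∩→ {A}; cost 0
[col 5] LO: children L:{G}, O:{C} ∪→ {C,G}; cost 1
[col 5] ALO: children A:{G}, LO:{C,G} ∩→ {G}; cost 0
[col 5] CH: children C:{G}, H:{T} ∪→ {G,T}; cost 1
[col 5] FK: children F:{G}, K:{T} ∪→ {G,T}; cost 1
[col 5] CFHK: children CH:{G,T}, FK:{G,T} ∩→ {G,T}; cost 0
[col 5] ACFHKLO: children ALO:{G}, CFHK:{G,T} ∩→ {G}; cost 0
per-site changes: [4, 3, 3, 3, 4, 3]; total = 20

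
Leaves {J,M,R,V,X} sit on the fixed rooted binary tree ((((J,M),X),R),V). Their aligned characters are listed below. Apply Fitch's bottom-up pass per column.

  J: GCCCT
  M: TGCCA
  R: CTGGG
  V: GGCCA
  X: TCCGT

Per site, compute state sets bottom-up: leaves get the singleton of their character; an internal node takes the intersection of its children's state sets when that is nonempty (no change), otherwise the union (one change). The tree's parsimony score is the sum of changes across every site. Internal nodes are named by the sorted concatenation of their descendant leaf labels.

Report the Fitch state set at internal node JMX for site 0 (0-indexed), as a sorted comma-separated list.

T

JM@0: {G} ∪ {T} = {G,T} (union, +1)
JMX@0: {G,T} ∩ {T} = {T} (intersection, +0)
JMRX@0: {T} ∪ {C} = {C,T} (union, +1)
JMRVX@0: {C,T} ∪ {G} = {C,G,T} (union, +1)
JM@1: {C} ∪ {G} = {C,G} (union, +1)
JMX@1: {C,G} ∩ {C} = {C} (intersection, +0)
JMRX@1: {C} ∪ {T} = {C,T} (union, +1)
JMRVX@1: {C,T} ∪ {G} = {C,G,T} (union, +1)
JM@2: {C} ∩ {C} = {C} (intersection, +0)
JMX@2: {C} ∩ {C} = {C} (intersection, +0)
JMRX@2: {C} ∪ {G} = {C,G} (union, +1)
JMRVX@2: {C,G} ∩ {C} = {C} (intersection, +0)
JM@3: {C} ∩ {C} = {C} (intersection, +0)
JMX@3: {C} ∪ {G} = {C,G} (union, +1)
JMRX@3: {C,G} ∩ {G} = {G} (intersection, +0)
JMRVX@3: {G} ∪ {C} = {C,G} (union, +1)
JM@4: {T} ∪ {A} = {A,T} (union, +1)
JMX@4: {A,T} ∩ {T} = {T} (intersection, +0)
JMRX@4: {T} ∪ {G} = {G,T} (union, +1)
JMRVX@4: {G,T} ∪ {A} = {A,G,T} (union, +1)
per-site changes: [3, 3, 1, 2, 3]; total = 12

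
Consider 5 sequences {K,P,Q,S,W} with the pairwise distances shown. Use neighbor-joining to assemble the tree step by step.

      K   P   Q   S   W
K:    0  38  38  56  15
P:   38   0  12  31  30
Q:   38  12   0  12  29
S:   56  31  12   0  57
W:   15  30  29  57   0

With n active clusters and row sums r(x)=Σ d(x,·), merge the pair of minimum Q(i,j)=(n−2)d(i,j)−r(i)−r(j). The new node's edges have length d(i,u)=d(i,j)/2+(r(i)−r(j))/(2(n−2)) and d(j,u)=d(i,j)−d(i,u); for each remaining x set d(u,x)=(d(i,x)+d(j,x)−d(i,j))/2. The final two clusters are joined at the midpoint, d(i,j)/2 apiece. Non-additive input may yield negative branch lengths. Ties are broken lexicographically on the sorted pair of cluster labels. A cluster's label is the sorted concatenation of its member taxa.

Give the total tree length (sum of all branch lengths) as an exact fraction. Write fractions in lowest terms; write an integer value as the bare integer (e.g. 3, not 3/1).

1. join K+W (d=15, Q=-233) ⇒ KW; edges |K|=61/6, |W|=29/6
  updated: d(KW,P)=53/2, d(KW,Q)=26, d(KW,S)=49
2. join KW+P (d=53/2, Q=-118) ⇒ KPW; edges |KW|=85/4, |P|=21/4
  updated: d(KPW,Q)=23/4, d(KPW,S)=107/4
3. join KPW+Q (d=23/4, Q=-89/2) ⇒ KPQW; edges |KPW|=41/4, |Q|=-9/2
  updated: d(KPQW,S)=33/2
4. join KPQW+S (d=33/2) ⇒ KPQSW; edges |KPQW|=33/4, |S|=33/4
final tree: ((((K:61/6,W:29/6):85/4,P:21/4):41/4,Q:-9/2):33/4,S:33/4)
total length: 255/4

255/4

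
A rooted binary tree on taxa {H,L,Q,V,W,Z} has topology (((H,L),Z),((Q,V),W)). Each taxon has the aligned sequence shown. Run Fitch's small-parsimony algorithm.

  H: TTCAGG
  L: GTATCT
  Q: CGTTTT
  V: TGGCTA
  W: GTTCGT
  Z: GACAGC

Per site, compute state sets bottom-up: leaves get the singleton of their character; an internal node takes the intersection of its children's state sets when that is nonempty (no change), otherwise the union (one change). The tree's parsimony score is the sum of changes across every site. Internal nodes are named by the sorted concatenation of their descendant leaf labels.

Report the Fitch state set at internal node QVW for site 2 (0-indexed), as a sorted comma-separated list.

[col 0] HL: children H:{T}, L:{G} ∪→ {G,T}; cost 1
[col 0] HLZ: children HL:{G,T}, Z:{G} ∩→ {G}; cost 0
[col 0] QV: children Q:{C}, V:{T} ∪→ {C,T}; cost 1
[col 0] QVW: children QV:{C,T}, W:{G} ∪→ {C,G,T}; cost 1
[col 0] HLQVWZ: children HLZ:{G}, QVW:{C,G,T} ∩→ {G}; cost 0
[col 1] HL: children H:{T}, L:{T} ∩→ {T}; cost 0
[col 1] HLZ: children HL:{T}, Z:{A} ∪→ {A,T}; cost 1
[col 1] QV: children Q:{G}, V:{G} ∩→ {G}; cost 0
[col 1] QVW: children QV:{G}, W:{T} ∪→ {G,T}; cost 1
[col 1] HLQVWZ: children HLZ:{A,T}, QVW:{G,T} ∩→ {T}; cost 0
[col 2] HL: children H:{C}, L:{A} ∪→ {A,C}; cost 1
[col 2] HLZ: children HL:{A,C}, Z:{C} ∩→ {C}; cost 0
[col 2] QV: children Q:{T}, V:{G} ∪→ {G,T}; cost 1
[col 2] QVW: children QV:{G,T}, W:{T} ∩→ {T}; cost 0
[col 2] HLQVWZ: children HLZ:{C}, QVW:{T} ∪→ {C,T}; cost 1
[col 3] HL: children H:{A}, L:{T} ∪→ {A,T}; cost 1
[col 3] HLZ: children HL:{A,T}, Z:{A} ∩→ {A}; cost 0
[col 3] QV: children Q:{T}, V:{C} ∪→ {C,T}; cost 1
[col 3] QVW: children QV:{C,T}, W:{C} ∩→ {C}; cost 0
[col 3] HLQVWZ: children HLZ:{A}, QVW:{C} ∪→ {A,C}; cost 1
[col 4] HL: children H:{G}, L:{C} ∪→ {C,G}; cost 1
[col 4] HLZ: children HL:{C,G}, Z:{G} ∩→ {G}; cost 0
[col 4] QV: children Q:{T}, V:{T} ∩→ {T}; cost 0
[col 4] QVW: children QV:{T}, W:{G} ∪→ {G,T}; cost 1
[col 4] HLQVWZ: children HLZ:{G}, QVW:{G,T} ∩→ {G}; cost 0
[col 5] HL: children H:{G}, L:{T} ∪→ {G,T}; cost 1
[col 5] HLZ: children HL:{G,T}, Z:{C} ∪→ {C,G,T}; cost 1
[col 5] QV: children Q:{T}, V:{A} ∪→ {A,T}; cost 1
[col 5] QVW: children QV:{A,T}, W:{T} ∩→ {T}; cost 0
[col 5] HLQVWZ: children HLZ:{C,G,T}, QVW:{T} ∩→ {T}; cost 0
per-site changes: [3, 2, 3, 3, 2, 3]; total = 16

T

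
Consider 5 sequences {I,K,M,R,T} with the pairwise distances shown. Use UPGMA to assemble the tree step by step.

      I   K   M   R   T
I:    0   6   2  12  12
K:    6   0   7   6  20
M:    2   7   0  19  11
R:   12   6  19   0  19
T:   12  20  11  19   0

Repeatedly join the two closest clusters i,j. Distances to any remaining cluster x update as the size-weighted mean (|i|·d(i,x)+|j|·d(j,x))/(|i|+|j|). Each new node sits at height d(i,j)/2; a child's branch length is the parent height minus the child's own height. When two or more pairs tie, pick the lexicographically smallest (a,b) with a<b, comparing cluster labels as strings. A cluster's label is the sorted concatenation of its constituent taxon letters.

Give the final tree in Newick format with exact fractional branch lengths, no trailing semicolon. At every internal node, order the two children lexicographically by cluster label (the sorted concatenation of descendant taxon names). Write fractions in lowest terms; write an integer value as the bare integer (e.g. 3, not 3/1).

(((I:1,M:1):9/2,(K:3,R:3):5/2):9/4,T:31/4)

1. join I+M (d=2) ⇒ IM; edges |I|=1, |M|=1
  updated: d(IM,K)=13/2, d(IM,R)=31/2, d(IM,T)=23/2
2. join K+R (d=6) ⇒ KR; edges |K|=3, |R|=3
  updated: d(IM,KR)=11, d(KR,T)=39/2
3. join IM+KR (d=11) ⇒ IKMR; edges |IM|=9/2, |KR|=5/2
  updated: d(IKMR,T)=31/2
4. join IKMR+T (d=31/2) ⇒ IKMRT; edges |IKMR|=9/4, |T|=31/4
final tree: (((I:1,M:1):9/2,(K:3,R:3):5/2):9/4,T:31/4)
total length: 25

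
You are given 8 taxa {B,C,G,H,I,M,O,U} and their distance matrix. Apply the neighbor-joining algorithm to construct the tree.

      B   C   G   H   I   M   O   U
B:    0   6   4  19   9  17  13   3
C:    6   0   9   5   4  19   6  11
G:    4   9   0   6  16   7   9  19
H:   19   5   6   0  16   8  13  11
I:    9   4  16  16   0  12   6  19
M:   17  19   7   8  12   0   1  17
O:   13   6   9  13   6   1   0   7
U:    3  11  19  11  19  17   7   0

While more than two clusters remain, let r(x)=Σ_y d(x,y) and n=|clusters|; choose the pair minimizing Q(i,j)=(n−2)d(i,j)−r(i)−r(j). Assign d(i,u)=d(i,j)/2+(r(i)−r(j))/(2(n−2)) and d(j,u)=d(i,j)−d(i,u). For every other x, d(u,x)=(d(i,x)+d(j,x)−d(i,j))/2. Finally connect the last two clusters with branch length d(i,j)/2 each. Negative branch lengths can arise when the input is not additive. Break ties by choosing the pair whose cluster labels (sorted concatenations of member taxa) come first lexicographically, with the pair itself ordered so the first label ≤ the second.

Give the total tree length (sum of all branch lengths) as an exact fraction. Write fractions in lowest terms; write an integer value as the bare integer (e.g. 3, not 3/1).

step 1: merge (B,U) at d=3, Q=-140; branch lengths B→1/6, U→17/6; new cluster BU
  updated: d(BU,C)=7, d(BU,G)=10, d(BU,H)=27/2, d(BU,I)=25/2, d(BU,M)=31/2, d(BU,O)=17/2
step 2: merge (M,O) at d=1, Q=-101; branch lengths M→12/5, O→-7/5; new cluster MO
  updated: d(BU,MO)=23/2, d(C,MO)=12, d(G,MO)=15/2, d(H,MO)=10, d(I,MO)=17/2
step 3: merge (C,I) at d=4, Q=-78; branch lengths C→-1/2, I→9/2; new cluster CI
  updated: d(BU,CI)=31/4, d(CI,G)=21/2, d(CI,H)=17/2, d(CI,MO)=33/4
step 4: merge (BU,CI) at d=31/4, Q=-109/2; branch lengths BU→31/6, CI→31/12; new cluster BCIU
  updated: d(BCIU,G)=51/8, d(BCIU,H)=57/8, d(BCIU,MO)=6
step 5: merge (BCIU,MO) at d=6, Q=-31; branch lengths BCIU→2, MO→4; new cluster BCIMOU
  updated: d(BCIMOU,G)=63/16, d(BCIMOU,H)=89/16
step 6: merge (BCIMOU,G) at d=63/16, Q=-31/2; branch lengths BCIMOU→7/4, G→35/16; new cluster BCGIMOU
  updated: d(BCGIMOU,H)=61/16
step 7: merge (BCGIMOU,H) at d=61/16; branch lengths BCGIMOU→61/32, H→61/32; new cluster BCGHIMOU
final tree: (((((B:1/6,U:17/6):31/6,(C:-1/2,I:9/2):31/12):2,(M:12/5,O:-7/5):4):7/4,G:35/16):61/32,H:61/32)
total length: 59/2

59/2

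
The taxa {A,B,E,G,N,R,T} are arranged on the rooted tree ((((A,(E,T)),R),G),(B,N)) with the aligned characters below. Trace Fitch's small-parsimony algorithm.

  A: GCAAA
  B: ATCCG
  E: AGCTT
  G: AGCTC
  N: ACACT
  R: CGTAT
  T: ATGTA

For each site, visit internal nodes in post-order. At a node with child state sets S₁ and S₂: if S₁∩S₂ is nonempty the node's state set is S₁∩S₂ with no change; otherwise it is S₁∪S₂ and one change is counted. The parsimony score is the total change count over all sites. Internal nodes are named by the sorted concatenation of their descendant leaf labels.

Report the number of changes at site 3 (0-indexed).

ET@0: {A} ∩ {A} = {A} (intersection, +0)
AET@0: {G} ∪ {A} = {A,G} (union, +1)
AERT@0: {A,G} ∪ {C} = {A,C,G} (union, +1)
AEGRT@0: {A,C,G} ∩ {A} = {A} (intersection, +0)
BN@0: {A} ∩ {A} = {A} (intersection, +0)
ABEGNRT@0: {A} ∩ {A} = {A} (intersection, +0)
ET@1: {G} ∪ {T} = {G,T} (union, +1)
AET@1: {C} ∪ {G,T} = {C,G,T} (union, +1)
AERT@1: {C,G,T} ∩ {G} = {G} (intersection, +0)
AEGRT@1: {G} ∩ {G} = {G} (intersection, +0)
BN@1: {T} ∪ {C} = {C,T} (union, +1)
ABEGNRT@1: {G} ∪ {C,T} = {C,G,T} (union, +1)
ET@2: {C} ∪ {G} = {C,G} (union, +1)
AET@2: {A} ∪ {C,G} = {A,C,G} (union, +1)
AERT@2: {A,C,G} ∪ {T} = {A,C,G,T} (union, +1)
AEGRT@2: {A,C,G,T} ∩ {C} = {C} (intersection, +0)
BN@2: {C} ∪ {A} = {A,C} (union, +1)
ABEGNRT@2: {C} ∩ {A,C} = {C} (intersection, +0)
ET@3: {T} ∩ {T} = {T} (intersection, +0)
AET@3: {A} ∪ {T} = {A,T} (union, +1)
AERT@3: {A,T} ∩ {A} = {A} (intersection, +0)
AEGRT@3: {A} ∪ {T} = {A,T} (union, +1)
BN@3: {C} ∩ {C} = {C} (intersection, +0)
ABEGNRT@3: {A,T} ∪ {C} = {A,C,T} (union, +1)
ET@4: {T} ∪ {A} = {A,T} (union, +1)
AET@4: {A} ∩ {A,T} = {A} (intersection, +0)
AERT@4: {A} ∪ {T} = {A,T} (union, +1)
AEGRT@4: {A,T} ∪ {C} = {A,C,T} (union, +1)
BN@4: {G} ∪ {T} = {G,T} (union, +1)
ABEGNRT@4: {A,C,T} ∩ {G,T} = {T} (intersection, +0)
per-site changes: [2, 4, 4, 3, 4]; total = 17

3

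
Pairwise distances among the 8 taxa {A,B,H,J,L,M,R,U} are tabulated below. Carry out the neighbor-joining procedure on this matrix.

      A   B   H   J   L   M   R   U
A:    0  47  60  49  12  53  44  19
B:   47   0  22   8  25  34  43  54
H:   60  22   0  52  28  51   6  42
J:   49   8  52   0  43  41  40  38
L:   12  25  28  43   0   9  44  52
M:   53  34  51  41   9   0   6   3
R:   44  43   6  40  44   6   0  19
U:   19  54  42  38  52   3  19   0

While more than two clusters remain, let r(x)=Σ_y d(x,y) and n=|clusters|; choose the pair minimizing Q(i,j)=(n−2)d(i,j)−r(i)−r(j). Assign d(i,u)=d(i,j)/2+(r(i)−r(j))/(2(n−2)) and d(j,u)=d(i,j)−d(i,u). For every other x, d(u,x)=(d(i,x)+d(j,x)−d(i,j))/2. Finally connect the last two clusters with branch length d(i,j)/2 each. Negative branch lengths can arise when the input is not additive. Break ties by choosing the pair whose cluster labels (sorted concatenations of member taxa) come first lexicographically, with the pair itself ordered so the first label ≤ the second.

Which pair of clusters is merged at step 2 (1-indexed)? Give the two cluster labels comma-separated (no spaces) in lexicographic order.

A,L

step 1: merge (B,J) at d=8, Q=-456; branch lengths B→5/6, J→43/6; new cluster BJ
  updated: d(A,BJ)=44, d(BJ,H)=33, d(BJ,L)=30, d(BJ,M)=67/2, d(BJ,R)=75/2, d(BJ,U)=42
step 2: merge (A,L) at d=12, Q=-347; branch lengths A→117/10, L→3/10; new cluster AL
  updated: d(AL,BJ)=31, d(AL,H)=38, d(AL,M)=25, d(AL,R)=38, d(AL,U)=59/2
step 3: merge (H,R) at d=6, Q=-505/2; branch lengths H→175/16, R→-79/16; new cluster HR
  updated: d(AL,HR)=35, d(BJ,HR)=129/4, d(HR,M)=51/2, d(HR,U)=55/2
step 4: merge (M,U) at d=3, Q=-180; branch lengths M→-1, U→4; new cluster MU
  updated: d(AL,MU)=103/4, d(BJ,MU)=145/4, d(HR,MU)=25
step 5: merge (AL,BJ) at d=31, Q=-517/4; branch lengths AL→217/16, BJ→279/16; new cluster ABJL
  updated: d(ABJL,HR)=145/8, d(ABJL,MU)=31/2
step 6: merge (ABJL,HR) at d=145/8, Q=-469/8; branch lengths ABJL→69/16, HR→221/16; new cluster ABHJLR
  updated: d(ABHJLR,MU)=179/16
step 7: merge (ABHJLR,MU) at d=179/16; branch lengths ABHJLR→179/32, MU→179/32; new cluster ABHJLMRU
final tree: ((((A:117/10,L:3/10):217/16,(B:5/6,J:43/6):279/16):69/16,(H:175/16,R:-79/16):221/16):179/32,(M:-1,U:4):179/32)
total length: 1429/16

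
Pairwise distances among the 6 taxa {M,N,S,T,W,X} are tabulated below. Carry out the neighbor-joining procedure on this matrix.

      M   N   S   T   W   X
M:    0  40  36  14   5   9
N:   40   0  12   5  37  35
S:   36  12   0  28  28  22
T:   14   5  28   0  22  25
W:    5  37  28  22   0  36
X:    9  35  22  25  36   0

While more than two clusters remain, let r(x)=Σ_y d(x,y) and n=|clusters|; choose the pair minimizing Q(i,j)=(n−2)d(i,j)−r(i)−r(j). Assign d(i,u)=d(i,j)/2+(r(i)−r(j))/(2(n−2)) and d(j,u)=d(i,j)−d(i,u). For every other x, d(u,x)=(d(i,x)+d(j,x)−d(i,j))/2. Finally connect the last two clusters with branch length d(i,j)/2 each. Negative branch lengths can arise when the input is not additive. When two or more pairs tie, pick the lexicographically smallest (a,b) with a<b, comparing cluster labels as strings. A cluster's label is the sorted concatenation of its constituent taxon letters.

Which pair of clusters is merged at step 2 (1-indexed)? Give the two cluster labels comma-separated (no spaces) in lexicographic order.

iteration 1: select M,W (d=5, Q=-212); attach at lengths (-1/2, 11/2); label the merged cluster MW
  updated: d(MW,N)=36, d(MW,S)=59/2, d(MW,T)=31/2, d(MW,X)=20
iteration 2: select N,T (d=5, Q=-293/2); attach at lengths (59/12, 1/12); label the merged cluster NT
  updated: d(MW,NT)=93/4, d(NT,S)=35/2, d(NT,X)=55/2
iteration 3: select MW,X (d=20, Q=-409/4); attach at lengths (173/16, 147/16); label the merged cluster MWX
  updated: d(MWX,NT)=123/8, d(MWX,S)=63/4
iteration 4: select MWX,NT (d=123/8, Q=-389/8); attach at lengths (109/16, 137/16); label the merged cluster MNTWX
  updated: d(MNTWX,S)=143/16
iteration 5: select MNTWX,S (d=143/16); attach at lengths (143/32, 143/32); label the merged cluster MNSTWX
final tree: ((((M:-1/2,W:11/2):173/16,X:147/16):109/16,(N:59/12,T:1/12):137/16):143/32,S:143/32)
total length: 869/16

N,T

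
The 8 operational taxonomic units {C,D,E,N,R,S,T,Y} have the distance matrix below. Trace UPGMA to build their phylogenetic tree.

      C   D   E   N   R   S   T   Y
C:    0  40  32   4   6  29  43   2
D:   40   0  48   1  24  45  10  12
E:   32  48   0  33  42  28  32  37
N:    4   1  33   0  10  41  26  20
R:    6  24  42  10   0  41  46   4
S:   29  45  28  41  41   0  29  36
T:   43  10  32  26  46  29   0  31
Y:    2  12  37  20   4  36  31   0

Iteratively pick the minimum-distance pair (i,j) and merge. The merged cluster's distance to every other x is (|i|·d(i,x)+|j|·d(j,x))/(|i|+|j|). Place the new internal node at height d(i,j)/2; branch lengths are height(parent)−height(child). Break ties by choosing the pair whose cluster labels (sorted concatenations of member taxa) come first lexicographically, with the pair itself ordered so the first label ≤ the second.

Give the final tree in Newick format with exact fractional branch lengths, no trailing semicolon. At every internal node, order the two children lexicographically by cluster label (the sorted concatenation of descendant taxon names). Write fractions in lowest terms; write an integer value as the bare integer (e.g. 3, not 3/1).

1. join D+N (d=1) ⇒ DN; edges |D|=1/2, |N|=1/2
  updated: d(C,DN)=22, d(DN,E)=81/2, d(DN,R)=17, d(DN,S)=43, d(DN,T)=18, d(DN,Y)=16
2. join C+Y (d=2) ⇒ CY; edges |C|=1, |Y|=1
  updated: d(CY,DN)=19, d(CY,E)=69/2, d(CY,R)=5, d(CY,S)=65/2, d(CY,T)=37
3. join CY+R (d=5) ⇒ CRY; edges |CY|=3/2, |R|=5/2
  updated: d(CRY,DN)=55/3, d(CRY,E)=37, d(CRY,S)=106/3, d(CRY,T)=40
4. join DN+T (d=18) ⇒ DNT; edges |DN|=17/2, |T|=9
  updated: d(CRY,DNT)=230/9, d(DNT,E)=113/3, d(DNT,S)=115/3
5. join CRY+DNT (d=230/9) ⇒ CDNRTY; edges |CRY|=185/18, |DNT|=34/9
  updated: d(CDNRTY,E)=112/3, d(CDNRTY,S)=221/6
6. join E+S (d=28) ⇒ ES; edges |E|=14, |S|=14
  updated: d(CDNRTY,ES)=445/12
7. join CDNRTY+ES (d=445/12) ⇒ CDENRSTY; edges |CDNRTY|=415/72, |ES|=109/24
final tree: ((((C:1,Y:1):3/2,R:5/2):185/18,((D:1/2,N:1/2):17/2,T:9):34/9):415/72,(E:14,S:14):109/24)
total length: 2767/36

((((C:1,Y:1):3/2,R:5/2):185/18,((D:1/2,N:1/2):17/2,T:9):34/9):415/72,(E:14,S:14):109/24)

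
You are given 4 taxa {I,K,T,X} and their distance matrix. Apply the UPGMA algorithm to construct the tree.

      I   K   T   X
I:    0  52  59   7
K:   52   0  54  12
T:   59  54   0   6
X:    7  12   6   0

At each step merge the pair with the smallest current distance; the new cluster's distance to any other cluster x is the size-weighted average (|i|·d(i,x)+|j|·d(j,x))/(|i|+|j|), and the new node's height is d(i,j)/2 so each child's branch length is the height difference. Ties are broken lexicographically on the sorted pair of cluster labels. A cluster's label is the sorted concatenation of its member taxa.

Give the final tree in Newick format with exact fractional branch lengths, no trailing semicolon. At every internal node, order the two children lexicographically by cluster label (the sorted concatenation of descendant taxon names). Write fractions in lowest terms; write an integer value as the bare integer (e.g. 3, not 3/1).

((I:33/2,(T:3,X:3):27/2):19/6,K:59/3)

1. join T+X (d=6) ⇒ TX; edges |T|=3, |X|=3
  updated: d(I,TX)=33, d(K,TX)=33
2. join I+TX (d=33) ⇒ ITX; edges |I|=33/2, |TX|=27/2
  updated: d(ITX,K)=118/3
3. join ITX+K (d=118/3) ⇒ IKTX; edges |ITX|=19/6, |K|=59/3
final tree: ((I:33/2,(T:3,X:3):27/2):19/6,K:59/3)
total length: 353/6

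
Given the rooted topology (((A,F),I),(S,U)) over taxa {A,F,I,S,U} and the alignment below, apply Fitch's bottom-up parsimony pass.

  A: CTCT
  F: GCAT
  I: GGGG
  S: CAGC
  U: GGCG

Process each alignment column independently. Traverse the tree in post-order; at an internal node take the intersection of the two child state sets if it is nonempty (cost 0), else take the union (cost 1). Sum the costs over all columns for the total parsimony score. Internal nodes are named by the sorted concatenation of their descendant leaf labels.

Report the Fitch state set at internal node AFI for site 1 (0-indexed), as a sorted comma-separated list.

C,G,T

site 0, node AF: A={C} ∪ F={G} → {C,G} (+1)
site 0, node AFI: AF={C,G} ∩ I={G} → {G} (+0)
site 0, node SU: S={C} ∪ U={G} → {C,G} (+1)
site 0, node AFISU: AFI={G} ∩ SU={C,G} → {G} (+0)
site 1, node AF: A={T} ∪ F={C} → {C,T} (+1)
site 1, node AFI: AF={C,T} ∪ I={G} → {C,G,T} (+1)
site 1, node SU: S={A} ∪ U={G} → {A,G} (+1)
site 1, node AFISU: AFI={C,G,T} ∩ SU={A,G} → {G} (+0)
site 2, node AF: A={C} ∪ F={A} → {A,C} (+1)
site 2, node AFI: AF={A,C} ∪ I={G} → {A,C,G} (+1)
site 2, node SU: S={G} ∪ U={C} → {C,G} (+1)
site 2, node AFISU: AFI={A,C,G} ∩ SU={C,G} → {C,G} (+0)
site 3, node AF: A={T} ∩ F={T} → {T} (+0)
site 3, node AFI: AF={T} ∪ I={G} → {G,T} (+1)
site 3, node SU: S={C} ∪ U={G} → {C,G} (+1)
site 3, node AFISU: AFI={G,T} ∩ SU={C,G} → {G} (+0)
per-site changes: [2, 3, 3, 2]; total = 10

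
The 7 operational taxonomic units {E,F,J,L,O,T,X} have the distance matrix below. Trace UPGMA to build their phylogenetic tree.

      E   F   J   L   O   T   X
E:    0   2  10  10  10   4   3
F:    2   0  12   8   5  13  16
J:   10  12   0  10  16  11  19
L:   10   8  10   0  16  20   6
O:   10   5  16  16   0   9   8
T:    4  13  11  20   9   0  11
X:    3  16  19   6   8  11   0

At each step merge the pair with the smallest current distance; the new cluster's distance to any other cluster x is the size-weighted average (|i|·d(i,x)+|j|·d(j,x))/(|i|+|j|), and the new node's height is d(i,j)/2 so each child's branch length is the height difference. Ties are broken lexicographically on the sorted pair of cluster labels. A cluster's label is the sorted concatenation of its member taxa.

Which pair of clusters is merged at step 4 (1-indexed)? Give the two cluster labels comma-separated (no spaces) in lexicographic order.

EFO,T

step 1: merge (E,F) at d=2; branch lengths E→1, F→1; new cluster EF
  updated: d(EF,J)=11, d(EF,L)=9, d(EF,O)=15/2, d(EF,T)=17/2, d(EF,X)=19/2
step 2: merge (L,X) at d=6; branch lengths L→3, X→3; new cluster LX
  updated: d(EF,LX)=37/4, d(J,LX)=29/2, d(LX,O)=12, d(LX,T)=31/2
step 3: merge (EF,O) at d=15/2; branch lengths EF→11/4, O→15/4; new cluster EFO
  updated: d(EFO,J)=38/3, d(EFO,LX)=61/6, d(EFO,T)=26/3
step 4: merge (EFO,T) at d=26/3; branch lengths EFO→7/12, T→13/3; new cluster EFOT
  updated: d(EFOT,J)=49/4, d(EFOT,LX)=23/2
step 5: merge (EFOT,LX) at d=23/2; branch lengths EFOT→17/12, LX→11/4; new cluster EFLOTX
  updated: d(EFLOTX,J)=13
step 6: merge (EFLOTX,J) at d=13; branch lengths EFLOTX→3/4, J→13/2; new cluster EFJLOTX
final tree: (((((E:1,F:1):11/4,O:15/4):7/12,T:13/3):17/12,(L:3,X:3):11/4):3/4,J:13/2)
total length: 185/6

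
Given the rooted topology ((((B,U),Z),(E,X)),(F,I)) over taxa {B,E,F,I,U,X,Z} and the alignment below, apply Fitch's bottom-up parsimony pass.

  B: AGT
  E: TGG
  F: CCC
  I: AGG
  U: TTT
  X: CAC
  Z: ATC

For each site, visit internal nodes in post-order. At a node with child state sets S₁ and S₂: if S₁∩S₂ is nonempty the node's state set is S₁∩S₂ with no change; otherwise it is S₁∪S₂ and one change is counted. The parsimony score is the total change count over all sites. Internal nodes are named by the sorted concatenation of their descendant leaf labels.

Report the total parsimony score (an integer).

BU@0: {A} ∪ {T} = {A,T} (union, +1)
BUZ@0: {A,T} ∩ {A} = {A} (intersection, +0)
EX@0: {T} ∪ {C} = {C,T} (union, +1)
BEUXZ@0: {A} ∪ {C,T} = {A,C,T} (union, +1)
FI@0: {C} ∪ {A} = {A,C} (union, +1)
BEFIUXZ@0: {A,C,T} ∩ {A,C} = {A,C} (intersection, +0)
BU@1: {G} ∪ {T} = {G,T} (union, +1)
BUZ@1: {G,T} ∩ {T} = {T} (intersection, +0)
EX@1: {G} ∪ {A} = {A,G} (union, +1)
BEUXZ@1: {T} ∪ {A,G} = {A,G,T} (union, +1)
FI@1: {C} ∪ {G} = {C,G} (union, +1)
BEFIUXZ@1: {A,G,T} ∩ {C,G} = {G} (intersection, +0)
BU@2: {T} ∩ {T} = {T} (intersection, +0)
BUZ@2: {T} ∪ {C} = {C,T} (union, +1)
EX@2: {G} ∪ {C} = {C,G} (union, +1)
BEUXZ@2: {C,T} ∩ {C,G} = {C} (intersection, +0)
FI@2: {C} ∪ {G} = {C,G} (union, +1)
BEFIUXZ@2: {C} ∩ {C,G} = {C} (intersection, +0)
per-site changes: [4, 4, 3]; total = 11

11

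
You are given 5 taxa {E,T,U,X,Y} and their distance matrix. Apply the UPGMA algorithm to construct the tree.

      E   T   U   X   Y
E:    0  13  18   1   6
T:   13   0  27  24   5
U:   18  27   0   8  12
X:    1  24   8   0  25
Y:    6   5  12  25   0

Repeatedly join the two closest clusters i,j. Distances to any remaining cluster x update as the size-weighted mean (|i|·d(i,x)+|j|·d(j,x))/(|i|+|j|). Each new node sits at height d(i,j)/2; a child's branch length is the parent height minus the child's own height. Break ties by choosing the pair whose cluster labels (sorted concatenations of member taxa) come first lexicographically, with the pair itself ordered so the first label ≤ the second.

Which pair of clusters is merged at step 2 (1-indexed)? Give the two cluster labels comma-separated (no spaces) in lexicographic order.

T,Y

step 1: merge (E,X) at d=1; branch lengths E→1/2, X→1/2; new cluster EX
  updated: d(EX,T)=37/2, d(EX,U)=13, d(EX,Y)=31/2
step 2: merge (T,Y) at d=5; branch lengths T→5/2, Y→5/2; new cluster TY
  updated: d(EX,TY)=17, d(TY,U)=39/2
step 3: merge (EX,U) at d=13; branch lengths EX→6, U→13/2; new cluster EUX
  updated: d(EUX,TY)=107/6
step 4: merge (EUX,TY) at d=107/6; branch lengths EUX→29/12, TY→77/12; new cluster ETUXY
final tree: (((E:1/2,X:1/2):6,U:13/2):29/12,(T:5/2,Y:5/2):77/12)
total length: 82/3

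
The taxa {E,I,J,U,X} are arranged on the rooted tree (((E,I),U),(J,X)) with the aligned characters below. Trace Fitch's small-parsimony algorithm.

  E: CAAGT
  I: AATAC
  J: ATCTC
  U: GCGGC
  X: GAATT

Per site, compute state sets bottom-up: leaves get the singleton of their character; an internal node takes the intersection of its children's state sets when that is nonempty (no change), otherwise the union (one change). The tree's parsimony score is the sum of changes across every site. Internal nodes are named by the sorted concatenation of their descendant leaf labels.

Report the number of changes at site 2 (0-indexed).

site 0, node EI: E={C} ∪ I={A} → {A,C} (+1)
site 0, node EIU: EI={A,C} ∪ U={G} → {A,C,G} (+1)
site 0, node JX: J={A} ∪ X={G} → {A,G} (+1)
site 0, node EIJUX: EIU={A,C,G} ∩ JX={A,G} → {A,G} (+0)
site 1, node EI: E={A} ∩ I={A} → {A} (+0)
site 1, node EIU: EI={A} ∪ U={C} → {A,C} (+1)
site 1, node JX: J={T} ∪ X={A} → {A,T} (+1)
site 1, node EIJUX: EIU={A,C} ∩ JX={A,T} → {A} (+0)
site 2, node EI: E={A} ∪ I={T} → {A,T} (+1)
site 2, node EIU: EI={A,T} ∪ U={G} → {A,G,T} (+1)
site 2, node JX: J={C} ∪ X={A} → {A,C} (+1)
site 2, node EIJUX: EIU={A,G,T} ∩ JX={A,C} → {A} (+0)
site 3, node EI: E={G} ∪ I={A} → {A,G} (+1)
site 3, node EIU: EI={A,G} ∩ U={G} → {G} (+0)
site 3, node JX: J={T} ∩ X={T} → {T} (+0)
site 3, node EIJUX: EIU={G} ∪ JX={T} → {G,T} (+1)
site 4, node EI: E={T} ∪ I={C} → {C,T} (+1)
site 4, node EIU: EI={C,T} ∩ U={C} → {C} (+0)
site 4, node JX: J={C} ∪ X={T} → {C,T} (+1)
site 4, node EIJUX: EIU={C} ∩ JX={C,T} → {C} (+0)
per-site changes: [3, 2, 3, 2, 2]; total = 12

3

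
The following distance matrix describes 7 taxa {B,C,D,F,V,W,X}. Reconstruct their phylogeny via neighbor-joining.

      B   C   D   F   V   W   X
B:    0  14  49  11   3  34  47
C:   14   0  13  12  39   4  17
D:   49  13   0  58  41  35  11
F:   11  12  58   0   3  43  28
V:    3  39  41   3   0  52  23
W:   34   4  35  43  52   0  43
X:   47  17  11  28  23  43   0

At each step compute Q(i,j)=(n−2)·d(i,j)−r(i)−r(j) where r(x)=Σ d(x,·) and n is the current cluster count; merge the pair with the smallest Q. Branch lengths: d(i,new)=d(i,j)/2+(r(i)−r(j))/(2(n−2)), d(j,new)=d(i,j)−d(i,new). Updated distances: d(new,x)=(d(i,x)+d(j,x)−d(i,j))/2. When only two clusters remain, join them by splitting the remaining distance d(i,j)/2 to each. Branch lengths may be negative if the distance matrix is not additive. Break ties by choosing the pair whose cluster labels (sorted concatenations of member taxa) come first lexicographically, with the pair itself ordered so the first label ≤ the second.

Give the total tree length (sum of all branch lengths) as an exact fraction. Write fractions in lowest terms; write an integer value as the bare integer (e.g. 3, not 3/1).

step 1: merge (D,X) at d=11, Q=-321; branch lengths D→93/10, X→17/10; new cluster DX
  updated: d(B,DX)=85/2, d(C,DX)=19/2, d(DX,F)=75/2, d(DX,V)=53/2, d(DX,W)=67/2
step 2: merge (C,W) at d=4, Q=-229; branch lengths C→-9, W→13; new cluster CW
  updated: d(B,CW)=22, d(CW,DX)=39/2, d(CW,F)=51/2, d(CW,V)=87/2
step 3: merge (CW,DX) at d=39/2, Q=-178; branch lengths CW→43/6, DX→37/3; new cluster CDWX
  updated: d(B,CDWX)=45/2, d(CDWX,F)=87/4, d(CDWX,V)=101/4
step 4: merge (B,V) at d=3, Q=-247/4; branch lengths B→45/16, V→3/16; new cluster BV
  updated: d(BV,CDWX)=179/8, d(BV,F)=11/2
step 5: merge (BV,CDWX) at d=179/8, Q=-397/8; branch lengths BV→49/16, CDWX→309/16; new cluster BCDVWX
  updated: d(BCDVWX,F)=39/16
step 6: merge (BCDVWX,F) at d=39/16; branch lengths BCDVWX→39/32, F→39/32; new cluster BCDFVWX
final tree: (((B:45/16,V:3/16):49/16,((C:-9,W:13):43/6,(D:93/10,X:17/10):37/3):309/16):39/32,F:39/32)
total length: 997/16

997/16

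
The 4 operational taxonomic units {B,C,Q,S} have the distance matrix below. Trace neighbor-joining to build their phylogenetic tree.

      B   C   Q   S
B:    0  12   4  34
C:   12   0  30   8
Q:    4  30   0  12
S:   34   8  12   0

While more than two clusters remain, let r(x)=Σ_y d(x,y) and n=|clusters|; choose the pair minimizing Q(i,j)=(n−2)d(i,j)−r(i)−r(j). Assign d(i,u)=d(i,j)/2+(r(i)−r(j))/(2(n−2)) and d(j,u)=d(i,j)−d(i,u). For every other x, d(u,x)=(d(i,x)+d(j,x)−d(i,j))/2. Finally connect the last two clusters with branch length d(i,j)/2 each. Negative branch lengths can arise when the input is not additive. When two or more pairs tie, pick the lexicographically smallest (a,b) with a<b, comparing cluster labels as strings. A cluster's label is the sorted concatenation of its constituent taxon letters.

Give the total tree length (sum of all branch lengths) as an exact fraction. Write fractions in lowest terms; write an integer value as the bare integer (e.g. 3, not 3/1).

28

iteration 1: select B,Q (d=4, Q=-88); attach at lengths (3, 1); label the merged cluster BQ
  updated: d(BQ,C)=19, d(BQ,S)=21
iteration 2: select BQ,C (d=19, Q=-48); attach at lengths (16, 3); label the merged cluster BCQ
  updated: d(BCQ,S)=5
iteration 3: select BCQ,S (d=5); attach at lengths (5/2, 5/2); label the merged cluster BCQS
final tree: (((B:3,Q:1):16,C:3):5/2,S:5/2)
total length: 28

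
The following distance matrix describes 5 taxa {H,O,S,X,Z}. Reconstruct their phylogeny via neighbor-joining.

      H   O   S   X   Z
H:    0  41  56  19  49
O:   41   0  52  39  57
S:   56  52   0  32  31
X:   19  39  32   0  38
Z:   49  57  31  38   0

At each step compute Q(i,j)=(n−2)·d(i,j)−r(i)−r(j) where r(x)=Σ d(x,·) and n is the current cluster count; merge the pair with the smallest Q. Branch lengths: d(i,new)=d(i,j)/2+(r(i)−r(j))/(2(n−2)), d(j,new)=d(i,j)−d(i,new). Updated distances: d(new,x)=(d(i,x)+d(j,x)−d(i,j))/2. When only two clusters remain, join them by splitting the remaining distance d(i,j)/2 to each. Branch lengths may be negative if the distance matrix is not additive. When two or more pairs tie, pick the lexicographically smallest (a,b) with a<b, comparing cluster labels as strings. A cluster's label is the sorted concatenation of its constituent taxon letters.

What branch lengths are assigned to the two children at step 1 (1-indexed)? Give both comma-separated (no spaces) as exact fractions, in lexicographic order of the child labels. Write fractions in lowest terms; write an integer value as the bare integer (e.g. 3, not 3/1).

89/6,97/6

step 1: merge (S,Z) at d=31, Q=-253; branch lengths S→89/6, Z→97/6; new cluster SZ
  updated: d(H,SZ)=37, d(O,SZ)=39, d(SZ,X)=39/2
step 2: merge (H,X) at d=19, Q=-273/2; branch lengths H→115/8, X→37/8; new cluster HX
  updated: d(HX,O)=61/2, d(HX,SZ)=75/4
step 3: merge (HX,O) at d=61/2, Q=-353/4; branch lengths HX→41/8, O→203/8; new cluster HOX
  updated: d(HOX,SZ)=109/8
step 4: merge (HOX,SZ) at d=109/8; branch lengths HOX→109/16, SZ→109/16; new cluster HOSXZ
final tree: (((H:115/8,X:37/8):41/8,O:203/8):109/16,(S:89/6,Z:97/6):109/16)
total length: 753/8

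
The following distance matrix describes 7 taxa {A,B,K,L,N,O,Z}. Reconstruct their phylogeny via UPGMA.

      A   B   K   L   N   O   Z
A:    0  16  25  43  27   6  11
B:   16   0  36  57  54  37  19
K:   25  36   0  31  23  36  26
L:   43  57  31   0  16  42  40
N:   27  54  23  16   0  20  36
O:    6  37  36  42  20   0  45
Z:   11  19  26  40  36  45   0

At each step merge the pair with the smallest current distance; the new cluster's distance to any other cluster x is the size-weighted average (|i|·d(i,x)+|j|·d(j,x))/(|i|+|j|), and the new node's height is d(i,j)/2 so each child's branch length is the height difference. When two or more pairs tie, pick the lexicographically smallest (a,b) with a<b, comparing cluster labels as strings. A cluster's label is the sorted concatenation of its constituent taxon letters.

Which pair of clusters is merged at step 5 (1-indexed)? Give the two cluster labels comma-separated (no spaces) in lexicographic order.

AO,BZ

iteration 1: select A,O (d=6); attach at lengths (3, 3); label the merged cluster AO
  updated: d(AO,B)=53/2, d(AO,K)=61/2, d(AO,L)=85/2, d(AO,N)=47/2, d(AO,Z)=28
iteration 2: select L,N (d=16); attach at lengths (8, 8); label the merged cluster LN
  updated: d(AO,LN)=33, d(B,LN)=111/2, d(K,LN)=27, d(LN,Z)=38
iteration 3: select B,Z (d=19); attach at lengths (19/2, 19/2); label the merged cluster BZ
  updated: d(AO,BZ)=109/4, d(BZ,K)=31, d(BZ,LN)=187/4
iteration 4: select K,LN (d=27); attach at lengths (27/2, 11/2); label the merged cluster KLN
  updated: d(AO,KLN)=193/6, d(BZ,KLN)=83/2
iteration 5: select AO,BZ (d=109/4); attach at lengths (85/8, 33/8); label the merged cluster ABOZ
  updated: d(ABOZ,KLN)=221/6
iteration 6: select ABOZ,KLN (d=221/6); attach at lengths (115/24, 59/12); label the merged cluster ABKLNOZ
final tree: (((A:3,O:3):85/8,(B:19/2,Z:19/2):33/8):115/24,(K:27/2,(L:8,N:8):11/2):59/12)
total length: 2027/24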